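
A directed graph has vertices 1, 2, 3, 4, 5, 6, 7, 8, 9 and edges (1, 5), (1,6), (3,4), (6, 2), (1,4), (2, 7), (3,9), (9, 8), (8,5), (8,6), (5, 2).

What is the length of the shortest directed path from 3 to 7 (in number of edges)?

5

Distance 0: 3.
Distance 1: 4, 9.
Distance 2: 8.
Distance 3: 5, 6.
Distance 4: 2.
Distance 5: 7 — contains 7.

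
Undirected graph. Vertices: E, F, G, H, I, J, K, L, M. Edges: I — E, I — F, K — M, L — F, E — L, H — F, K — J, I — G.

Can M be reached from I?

No

Explore from I.
Distance 1: reach E, F, G.
Distance 2: reach H, L.
The search is exhausted without reaching M; it lies in a different component.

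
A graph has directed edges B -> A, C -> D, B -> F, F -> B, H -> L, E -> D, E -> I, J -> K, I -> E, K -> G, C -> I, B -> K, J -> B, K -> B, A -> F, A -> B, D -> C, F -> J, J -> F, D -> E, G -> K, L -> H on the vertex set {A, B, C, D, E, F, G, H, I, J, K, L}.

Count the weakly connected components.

3

From A: component {A, B, F, G, J, K}.
From C: component {C, D, E, I}.
From H: component {H, L}.
That's 3 components.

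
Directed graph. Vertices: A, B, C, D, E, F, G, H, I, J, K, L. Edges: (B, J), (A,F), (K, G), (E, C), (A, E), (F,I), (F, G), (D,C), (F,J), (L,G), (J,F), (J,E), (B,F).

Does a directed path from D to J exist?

No

Explore from D.
Distance 1: reach C.
The search from D is exhausted; no directed path reaches J.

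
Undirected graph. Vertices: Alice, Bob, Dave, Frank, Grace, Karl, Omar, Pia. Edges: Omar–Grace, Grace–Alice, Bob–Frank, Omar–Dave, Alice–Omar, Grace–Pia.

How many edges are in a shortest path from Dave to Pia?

3

Distance 0: Dave.
Distance 1: Omar.
Distance 2: Alice, Grace.
Distance 3: Pia — contains Pia.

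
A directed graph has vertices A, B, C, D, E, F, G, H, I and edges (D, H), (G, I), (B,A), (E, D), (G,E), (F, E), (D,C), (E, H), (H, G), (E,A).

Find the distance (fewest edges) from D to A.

Distance 0: D.
Distance 1: C, H.
Distance 2: G.
Distance 3: E, I.
Distance 4: A — contains A.

4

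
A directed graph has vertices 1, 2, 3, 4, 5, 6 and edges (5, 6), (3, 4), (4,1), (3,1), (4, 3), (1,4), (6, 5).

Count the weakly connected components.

3

From 1: component {1, 3, 4}.
From 2: component {2}.
From 5: component {5, 6}.
That's 3 components.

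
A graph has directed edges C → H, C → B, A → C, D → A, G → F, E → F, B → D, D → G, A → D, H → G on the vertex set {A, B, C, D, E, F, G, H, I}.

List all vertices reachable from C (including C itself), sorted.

A, B, C, D, F, G, H

Start at C.
Its neighbours: B, H.
Then their neighbours: D, G.
Then next layer: A, F.
Nothing further is reachable.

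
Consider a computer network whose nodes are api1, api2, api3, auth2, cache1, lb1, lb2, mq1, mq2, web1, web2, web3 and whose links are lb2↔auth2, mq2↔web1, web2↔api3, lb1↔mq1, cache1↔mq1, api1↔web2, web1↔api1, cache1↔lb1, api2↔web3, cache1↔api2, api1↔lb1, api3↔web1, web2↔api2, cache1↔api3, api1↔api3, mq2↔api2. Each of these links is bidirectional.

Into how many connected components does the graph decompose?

From api1: component {api1, api2, api3, cache1, lb1, mq1, mq2, web1, web2, web3}.
From auth2: component {auth2, lb2}.
That's 2 components.

2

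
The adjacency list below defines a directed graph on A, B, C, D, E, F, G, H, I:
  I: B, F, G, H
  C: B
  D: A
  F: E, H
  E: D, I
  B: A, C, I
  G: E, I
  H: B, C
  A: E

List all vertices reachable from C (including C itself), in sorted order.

Start at C.
Its neighbours: B.
Then their neighbours: A, I.
Then next layer: E, F, G, H.
Then next layer: D.
Every vertex is now reached.

A, B, C, D, E, F, G, H, I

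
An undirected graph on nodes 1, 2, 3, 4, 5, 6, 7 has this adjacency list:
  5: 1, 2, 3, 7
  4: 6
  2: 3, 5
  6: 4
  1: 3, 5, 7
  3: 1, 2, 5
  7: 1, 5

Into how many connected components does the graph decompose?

2

From 1: component {1, 2, 3, 5, 7}.
From 4: component {4, 6}.
That's 2 components.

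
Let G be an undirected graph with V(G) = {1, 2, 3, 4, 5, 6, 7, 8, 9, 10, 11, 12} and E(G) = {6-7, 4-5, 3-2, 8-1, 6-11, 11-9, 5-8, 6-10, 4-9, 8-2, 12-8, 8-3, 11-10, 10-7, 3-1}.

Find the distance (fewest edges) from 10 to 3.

6

Distance 0: 10.
Distance 1: 6, 7, 11.
Distance 2: 9.
Distance 3: 4.
Distance 4: 5.
Distance 5: 8.
Distance 6: 1, 2, 3, 12 — contains 3.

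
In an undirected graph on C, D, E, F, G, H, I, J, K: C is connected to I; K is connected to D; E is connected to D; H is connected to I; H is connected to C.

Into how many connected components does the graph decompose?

5

From C: component {C, H, I}.
From D: component {D, E, K}.
From F: component {F}.
From G: component {G}.
From J: component {J}.
That's 5 components.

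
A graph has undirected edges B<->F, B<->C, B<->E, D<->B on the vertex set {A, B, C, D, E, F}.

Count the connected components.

2

From A: component {A}.
From B: component {B, C, D, E, F}.
That's 2 components.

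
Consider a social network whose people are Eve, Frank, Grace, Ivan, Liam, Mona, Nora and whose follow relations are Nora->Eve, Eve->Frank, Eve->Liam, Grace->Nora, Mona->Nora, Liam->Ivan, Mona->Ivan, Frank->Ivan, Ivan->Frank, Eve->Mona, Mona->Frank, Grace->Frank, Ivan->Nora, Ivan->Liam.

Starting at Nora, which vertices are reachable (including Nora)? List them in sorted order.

Start at Nora.
Its neighbours: Eve.
Then their neighbours: Frank, Liam, Mona.
Then next layer: Ivan.
Nothing further is reachable.

Eve, Frank, Ivan, Liam, Mona, Nora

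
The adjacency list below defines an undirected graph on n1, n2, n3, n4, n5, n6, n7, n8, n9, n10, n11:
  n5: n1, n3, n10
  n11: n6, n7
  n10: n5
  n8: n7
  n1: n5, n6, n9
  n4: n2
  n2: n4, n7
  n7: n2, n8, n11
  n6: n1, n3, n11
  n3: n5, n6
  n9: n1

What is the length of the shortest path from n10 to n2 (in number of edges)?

Distance 0: n10.
Distance 1: n5.
Distance 2: n1, n3.
Distance 3: n6, n9.
Distance 4: n11.
Distance 5: n7.
Distance 6: n2, n8 — contains n2.

6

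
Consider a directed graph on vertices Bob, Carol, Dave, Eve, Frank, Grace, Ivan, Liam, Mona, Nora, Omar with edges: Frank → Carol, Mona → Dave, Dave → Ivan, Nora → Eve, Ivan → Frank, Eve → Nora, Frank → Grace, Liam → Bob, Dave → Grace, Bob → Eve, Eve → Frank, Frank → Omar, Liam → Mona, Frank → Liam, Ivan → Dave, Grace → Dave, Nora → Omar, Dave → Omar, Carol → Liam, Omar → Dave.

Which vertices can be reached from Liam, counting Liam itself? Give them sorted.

Start at Liam.
Its neighbours: Bob, Mona.
Then their neighbours: Dave, Eve.
Then next layer: Frank, Grace, Ivan, Nora, Omar.
Then next layer: Carol.
Every vertex is now reached.

Bob, Carol, Dave, Eve, Frank, Grace, Ivan, Liam, Mona, Nora, Omar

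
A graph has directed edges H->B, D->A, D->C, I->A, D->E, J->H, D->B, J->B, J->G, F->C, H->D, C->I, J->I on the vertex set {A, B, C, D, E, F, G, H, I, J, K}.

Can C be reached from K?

No

K has no outgoing edges, so nothing is reachable from it.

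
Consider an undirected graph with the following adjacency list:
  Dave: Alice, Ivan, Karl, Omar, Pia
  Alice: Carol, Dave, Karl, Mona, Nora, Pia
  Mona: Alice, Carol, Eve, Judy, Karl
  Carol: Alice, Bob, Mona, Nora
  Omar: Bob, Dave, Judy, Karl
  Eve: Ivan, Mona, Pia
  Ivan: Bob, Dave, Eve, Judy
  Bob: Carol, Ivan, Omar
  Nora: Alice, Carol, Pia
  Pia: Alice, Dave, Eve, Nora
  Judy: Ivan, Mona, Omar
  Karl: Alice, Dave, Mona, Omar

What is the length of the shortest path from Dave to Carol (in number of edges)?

2

Distance 0: Dave.
Distance 1: Alice, Ivan, Karl, Omar, Pia.
Distance 2: Bob, Carol, Eve, Judy, Mona, Nora — contains Carol.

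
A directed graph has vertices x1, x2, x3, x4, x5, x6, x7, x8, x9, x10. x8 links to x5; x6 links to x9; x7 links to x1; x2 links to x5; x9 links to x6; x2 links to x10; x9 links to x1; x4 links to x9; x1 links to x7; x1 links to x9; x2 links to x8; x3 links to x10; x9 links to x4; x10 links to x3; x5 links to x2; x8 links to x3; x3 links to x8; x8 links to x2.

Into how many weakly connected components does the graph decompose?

2

From x1: component {x1, x4, x6, x7, x9}.
From x2: component {x2, x3, x5, x8, x10}.
That's 2 components.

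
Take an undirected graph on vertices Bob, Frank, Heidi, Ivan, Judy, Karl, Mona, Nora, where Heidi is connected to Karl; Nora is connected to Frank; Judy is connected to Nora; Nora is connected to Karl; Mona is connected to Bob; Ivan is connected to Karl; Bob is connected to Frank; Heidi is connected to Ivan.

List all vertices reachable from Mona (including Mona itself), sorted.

Bob, Frank, Heidi, Ivan, Judy, Karl, Mona, Nora

Start at Mona.
Its neighbours: Bob.
Then their neighbours: Frank.
Then next layer: Nora.
Then next layer: Judy, Karl.
Then next layer: Heidi, Ivan.
Every vertex is now reached.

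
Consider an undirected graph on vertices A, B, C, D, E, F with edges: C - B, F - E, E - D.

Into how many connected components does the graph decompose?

From A: component {A}.
From B: component {B, C}.
From D: component {D, E, F}.
That's 3 components.

3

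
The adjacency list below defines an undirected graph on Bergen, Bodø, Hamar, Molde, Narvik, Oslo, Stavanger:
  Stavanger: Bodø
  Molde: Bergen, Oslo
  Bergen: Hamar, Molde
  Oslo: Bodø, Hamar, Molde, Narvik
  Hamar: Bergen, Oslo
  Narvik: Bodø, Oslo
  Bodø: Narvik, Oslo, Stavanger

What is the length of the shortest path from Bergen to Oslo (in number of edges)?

2

Distance 0: Bergen.
Distance 1: Hamar, Molde.
Distance 2: Oslo — contains Oslo.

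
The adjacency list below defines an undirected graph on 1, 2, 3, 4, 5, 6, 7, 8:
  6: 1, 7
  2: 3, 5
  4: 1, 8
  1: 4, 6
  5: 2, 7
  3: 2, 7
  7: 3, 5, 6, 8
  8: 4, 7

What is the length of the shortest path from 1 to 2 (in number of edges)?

4

Distance 0: 1.
Distance 1: 4, 6.
Distance 2: 7, 8.
Distance 3: 3, 5.
Distance 4: 2 — contains 2.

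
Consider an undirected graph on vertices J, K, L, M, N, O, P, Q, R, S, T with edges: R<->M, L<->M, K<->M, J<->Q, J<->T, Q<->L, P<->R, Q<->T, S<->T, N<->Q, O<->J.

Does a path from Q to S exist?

Yes

Explore from Q.
Distance 1: reach J, L, N, T.
Distance 2: reach M, O, S.
Found S.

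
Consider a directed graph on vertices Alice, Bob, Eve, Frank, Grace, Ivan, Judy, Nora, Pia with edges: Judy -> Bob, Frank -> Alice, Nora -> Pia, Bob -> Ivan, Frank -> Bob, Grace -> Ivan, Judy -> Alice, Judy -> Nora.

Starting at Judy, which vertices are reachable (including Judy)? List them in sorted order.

Alice, Bob, Ivan, Judy, Nora, Pia

Start at Judy.
Its neighbours: Alice, Bob, Nora.
Then their neighbours: Ivan, Pia.
Nothing further is reachable.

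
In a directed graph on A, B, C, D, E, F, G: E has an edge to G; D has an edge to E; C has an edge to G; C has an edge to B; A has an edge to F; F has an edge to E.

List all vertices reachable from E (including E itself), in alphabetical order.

Start at E.
Its neighbours: G.
Nothing further is reachable.

E, G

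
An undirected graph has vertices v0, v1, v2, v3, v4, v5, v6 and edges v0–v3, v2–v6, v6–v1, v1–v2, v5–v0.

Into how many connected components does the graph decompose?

3

From v0: component {v0, v3, v5}.
From v1: component {v1, v2, v6}.
From v4: component {v4}.
That's 3 components.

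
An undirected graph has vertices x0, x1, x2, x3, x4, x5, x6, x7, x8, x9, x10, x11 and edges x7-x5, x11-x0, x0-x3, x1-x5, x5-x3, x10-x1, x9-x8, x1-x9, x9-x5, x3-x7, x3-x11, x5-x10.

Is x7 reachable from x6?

No

x6 has no edges, so nothing is reachable from it.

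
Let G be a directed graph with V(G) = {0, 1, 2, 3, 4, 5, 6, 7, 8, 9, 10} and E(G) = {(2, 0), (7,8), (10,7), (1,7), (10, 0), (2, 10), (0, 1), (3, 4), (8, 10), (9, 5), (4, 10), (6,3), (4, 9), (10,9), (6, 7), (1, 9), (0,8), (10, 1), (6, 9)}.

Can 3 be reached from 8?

No

Explore from 8.
Distance 1: reach 10.
Distance 2: reach 0, 1, 7, 9.
Distance 3: reach 5.
The search from 8 is exhausted; no directed path reaches 3.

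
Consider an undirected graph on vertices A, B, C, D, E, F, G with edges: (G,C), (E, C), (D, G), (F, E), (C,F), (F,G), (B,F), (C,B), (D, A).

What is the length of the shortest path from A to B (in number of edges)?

4

Distance 0: A.
Distance 1: D.
Distance 2: G.
Distance 3: C, F.
Distance 4: B, E — contains B.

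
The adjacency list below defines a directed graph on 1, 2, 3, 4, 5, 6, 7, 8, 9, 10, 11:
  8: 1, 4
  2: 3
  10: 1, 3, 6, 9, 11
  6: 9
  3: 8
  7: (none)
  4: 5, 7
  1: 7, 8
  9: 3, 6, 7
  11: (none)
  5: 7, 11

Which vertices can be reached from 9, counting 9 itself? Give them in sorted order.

Start at 9.
Its neighbours: 3, 6, 7.
Then their neighbours: 8.
Then next layer: 1, 4.
Then next layer: 5.
Then next layer: 11.
Nothing further is reachable.

1, 3, 4, 5, 6, 7, 8, 9, 11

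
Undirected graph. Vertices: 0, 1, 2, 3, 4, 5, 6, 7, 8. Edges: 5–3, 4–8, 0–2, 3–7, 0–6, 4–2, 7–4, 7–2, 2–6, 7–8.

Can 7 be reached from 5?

Explore from 5.
Distance 1: reach 3.
Distance 2: reach 7.
Found 7.

Yes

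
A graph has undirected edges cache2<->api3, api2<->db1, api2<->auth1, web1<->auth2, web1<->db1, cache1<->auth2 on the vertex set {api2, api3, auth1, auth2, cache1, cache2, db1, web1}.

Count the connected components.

2

From api2: component {api2, auth1, auth2, cache1, db1, web1}.
From api3: component {api3, cache2}.
That's 2 components.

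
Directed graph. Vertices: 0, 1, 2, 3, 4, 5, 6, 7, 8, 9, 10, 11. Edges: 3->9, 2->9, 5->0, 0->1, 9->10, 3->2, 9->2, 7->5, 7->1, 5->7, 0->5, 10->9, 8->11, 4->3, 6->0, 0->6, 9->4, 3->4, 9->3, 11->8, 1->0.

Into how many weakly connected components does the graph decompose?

3

From 0: component {0, 1, 5, 6, 7}.
From 2: component {2, 3, 4, 9, 10}.
From 8: component {8, 11}.
That's 3 components.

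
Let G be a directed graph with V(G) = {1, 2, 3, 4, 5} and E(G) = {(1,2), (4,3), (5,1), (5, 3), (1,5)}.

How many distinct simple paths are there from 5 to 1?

1

5→1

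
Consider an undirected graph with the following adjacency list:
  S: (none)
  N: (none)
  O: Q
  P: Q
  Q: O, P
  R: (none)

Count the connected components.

4

From N: component {N}.
From O: component {O, P, Q}.
From R: component {R}.
From S: component {S}.
That's 4 components.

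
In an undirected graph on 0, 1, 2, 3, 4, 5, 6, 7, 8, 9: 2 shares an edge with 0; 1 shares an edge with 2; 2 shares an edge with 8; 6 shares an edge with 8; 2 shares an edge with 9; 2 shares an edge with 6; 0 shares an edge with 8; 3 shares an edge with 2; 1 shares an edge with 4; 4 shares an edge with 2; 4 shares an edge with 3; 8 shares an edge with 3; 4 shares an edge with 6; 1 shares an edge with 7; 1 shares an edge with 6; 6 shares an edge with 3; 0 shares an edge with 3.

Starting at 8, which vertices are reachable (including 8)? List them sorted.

0, 1, 2, 3, 4, 6, 7, 8, 9

Start at 8.
Its neighbours: 0, 2, 3, 6.
Then their neighbours: 1, 4, 9.
Then next layer: 7.
Nothing further is reachable.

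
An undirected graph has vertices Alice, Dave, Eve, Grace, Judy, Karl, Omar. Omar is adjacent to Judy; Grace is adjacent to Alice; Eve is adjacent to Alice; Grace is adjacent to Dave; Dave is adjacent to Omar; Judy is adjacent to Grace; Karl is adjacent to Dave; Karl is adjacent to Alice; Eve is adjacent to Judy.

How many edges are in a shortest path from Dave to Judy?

Distance 0: Dave.
Distance 1: Grace, Karl, Omar.
Distance 2: Alice, Judy — contains Judy.

2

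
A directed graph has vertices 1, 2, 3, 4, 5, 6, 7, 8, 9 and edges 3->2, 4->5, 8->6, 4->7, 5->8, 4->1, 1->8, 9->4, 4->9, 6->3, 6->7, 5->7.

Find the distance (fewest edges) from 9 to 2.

6

Distance 0: 9.
Distance 1: 4.
Distance 2: 1, 5, 7.
Distance 3: 8.
Distance 4: 6.
Distance 5: 3.
Distance 6: 2 — contains 2.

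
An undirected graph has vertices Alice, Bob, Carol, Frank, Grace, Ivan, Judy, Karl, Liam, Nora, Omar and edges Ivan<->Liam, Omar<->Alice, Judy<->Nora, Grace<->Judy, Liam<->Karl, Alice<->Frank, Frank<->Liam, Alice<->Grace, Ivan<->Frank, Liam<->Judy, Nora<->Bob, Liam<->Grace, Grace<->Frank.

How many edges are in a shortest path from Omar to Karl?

4

Distance 0: Omar.
Distance 1: Alice.
Distance 2: Frank, Grace.
Distance 3: Ivan, Judy, Liam.
Distance 4: Karl, Nora — contains Karl.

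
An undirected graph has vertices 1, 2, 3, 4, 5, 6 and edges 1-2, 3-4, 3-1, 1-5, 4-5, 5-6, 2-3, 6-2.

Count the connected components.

From 1: component {1, 2, 3, 4, 5, 6}.
That's 1 component.

1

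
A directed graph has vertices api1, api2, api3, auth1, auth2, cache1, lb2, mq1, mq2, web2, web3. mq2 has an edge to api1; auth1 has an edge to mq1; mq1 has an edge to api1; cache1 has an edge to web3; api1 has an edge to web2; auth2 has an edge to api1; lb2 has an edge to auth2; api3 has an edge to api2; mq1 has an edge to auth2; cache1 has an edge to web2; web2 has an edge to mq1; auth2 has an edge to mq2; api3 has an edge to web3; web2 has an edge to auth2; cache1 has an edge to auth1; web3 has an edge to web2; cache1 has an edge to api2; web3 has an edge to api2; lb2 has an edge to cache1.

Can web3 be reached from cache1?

Yes

Explore from cache1.
Distance 1: reach api2, auth1, web2, web3.
Found web3.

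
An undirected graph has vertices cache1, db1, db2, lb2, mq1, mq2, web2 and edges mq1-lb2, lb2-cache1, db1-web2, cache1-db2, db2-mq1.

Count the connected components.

From cache1: component {cache1, db2, lb2, mq1}.
From db1: component {db1, web2}.
From mq2: component {mq2}.
That's 3 components.

3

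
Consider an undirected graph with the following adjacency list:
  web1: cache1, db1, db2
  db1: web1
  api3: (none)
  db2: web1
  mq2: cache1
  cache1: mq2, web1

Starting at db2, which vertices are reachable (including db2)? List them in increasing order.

cache1, db1, db2, mq2, web1

Start at db2.
Its neighbours: web1.
Then their neighbours: cache1, db1.
Then next layer: mq2.
Nothing further is reachable.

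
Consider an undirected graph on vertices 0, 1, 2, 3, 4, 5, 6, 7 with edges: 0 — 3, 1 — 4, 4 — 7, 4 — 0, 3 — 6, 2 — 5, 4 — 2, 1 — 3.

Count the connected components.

1

From 0: component {0, 1, 2, 3, 4, 5, 6, 7}.
That's 1 component.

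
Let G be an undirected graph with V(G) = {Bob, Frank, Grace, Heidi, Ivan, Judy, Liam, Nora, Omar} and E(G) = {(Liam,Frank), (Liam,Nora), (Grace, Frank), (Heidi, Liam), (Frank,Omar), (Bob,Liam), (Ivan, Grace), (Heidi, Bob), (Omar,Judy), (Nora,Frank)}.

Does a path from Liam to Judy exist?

Yes

Explore from Liam.
Distance 1: reach Bob, Frank, Heidi, Nora.
Distance 2: reach Grace, Omar.
Distance 3: reach Ivan, Judy.
Found Judy.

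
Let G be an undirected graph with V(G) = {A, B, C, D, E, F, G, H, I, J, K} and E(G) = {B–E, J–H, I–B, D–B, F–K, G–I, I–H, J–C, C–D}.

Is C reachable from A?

A has no edges, so nothing is reachable from it.

No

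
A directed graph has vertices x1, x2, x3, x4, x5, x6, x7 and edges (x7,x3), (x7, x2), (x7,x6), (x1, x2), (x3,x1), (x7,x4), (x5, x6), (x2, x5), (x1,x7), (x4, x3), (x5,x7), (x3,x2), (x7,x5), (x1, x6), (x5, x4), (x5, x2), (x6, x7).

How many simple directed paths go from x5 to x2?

15

x5→x2
x5→x4→x3→x1→x2
x5→x4→x3→x1→x6→x7→x2
x5→x4→x3→x1→x7→x2
x5→x4→x3→x2
x5→x6→x7→x2
x5→x6→x7→x3→x1→x2
x5→x6→x7→x3→x2
x5→x6→x7→x4→x3→x1→x2
x5→x6→x7→x4→x3→x2
x5→x7→x2
x5→x7→x3→x1→x2
x5→x7→x3→x2
x5→x7→x4→x3→x1→x2
x5→x7→x4→x3→x2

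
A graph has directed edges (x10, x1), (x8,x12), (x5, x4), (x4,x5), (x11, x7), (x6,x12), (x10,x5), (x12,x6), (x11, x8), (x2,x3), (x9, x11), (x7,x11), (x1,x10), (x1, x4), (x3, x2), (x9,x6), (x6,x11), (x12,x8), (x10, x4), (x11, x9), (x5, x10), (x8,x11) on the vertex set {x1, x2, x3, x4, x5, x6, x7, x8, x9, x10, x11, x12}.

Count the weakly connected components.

3

From x1: component {x1, x4, x5, x10}.
From x2: component {x2, x3}.
From x6: component {x6, x7, x8, x9, x11, x12}.
That's 3 components.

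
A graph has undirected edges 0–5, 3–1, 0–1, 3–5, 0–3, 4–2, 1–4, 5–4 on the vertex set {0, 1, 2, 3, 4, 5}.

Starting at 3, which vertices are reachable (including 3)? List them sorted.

Start at 3.
Its neighbours: 0, 1, 5.
Then their neighbours: 4.
Then next layer: 2.
Every vertex is now reached.

0, 1, 2, 3, 4, 5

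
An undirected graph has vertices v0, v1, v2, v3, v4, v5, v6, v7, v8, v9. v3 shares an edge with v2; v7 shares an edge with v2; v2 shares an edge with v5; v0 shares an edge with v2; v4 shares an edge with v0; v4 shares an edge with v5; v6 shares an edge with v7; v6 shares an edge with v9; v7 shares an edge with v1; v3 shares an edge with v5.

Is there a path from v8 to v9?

No

v8 has no edges, so nothing is reachable from it.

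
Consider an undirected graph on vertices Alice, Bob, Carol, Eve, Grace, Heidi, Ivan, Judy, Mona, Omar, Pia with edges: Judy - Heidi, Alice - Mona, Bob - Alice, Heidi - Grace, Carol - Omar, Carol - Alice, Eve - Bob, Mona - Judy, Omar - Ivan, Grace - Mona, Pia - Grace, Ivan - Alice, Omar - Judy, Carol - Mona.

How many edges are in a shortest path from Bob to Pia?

Distance 0: Bob.
Distance 1: Alice, Eve.
Distance 2: Carol, Ivan, Mona.
Distance 3: Grace, Judy, Omar.
Distance 4: Heidi, Pia — contains Pia.

4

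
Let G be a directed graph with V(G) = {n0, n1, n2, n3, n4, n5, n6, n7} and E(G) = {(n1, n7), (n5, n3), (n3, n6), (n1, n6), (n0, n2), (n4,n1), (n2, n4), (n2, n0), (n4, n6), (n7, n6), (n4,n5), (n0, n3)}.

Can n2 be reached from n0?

Yes

Explore from n0.
Distance 1: reach n2, n3.
Found n2.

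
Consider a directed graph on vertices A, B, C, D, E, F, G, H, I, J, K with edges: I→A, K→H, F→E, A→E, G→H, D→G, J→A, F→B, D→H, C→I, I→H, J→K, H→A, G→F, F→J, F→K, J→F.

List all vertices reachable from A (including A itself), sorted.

Start at A.
Its neighbours: E.
Nothing further is reachable.

A, E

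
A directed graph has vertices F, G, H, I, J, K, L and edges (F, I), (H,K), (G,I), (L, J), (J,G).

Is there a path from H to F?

No

Explore from H.
Distance 1: reach K.
The search from H is exhausted; no directed path reaches F.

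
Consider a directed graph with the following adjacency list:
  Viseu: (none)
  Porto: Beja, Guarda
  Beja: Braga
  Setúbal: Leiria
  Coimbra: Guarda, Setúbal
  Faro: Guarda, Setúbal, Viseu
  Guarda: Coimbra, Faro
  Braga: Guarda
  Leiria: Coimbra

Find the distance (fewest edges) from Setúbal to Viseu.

5

Distance 0: Setúbal.
Distance 1: Leiria.
Distance 2: Coimbra.
Distance 3: Guarda.
Distance 4: Faro.
Distance 5: Viseu — contains Viseu.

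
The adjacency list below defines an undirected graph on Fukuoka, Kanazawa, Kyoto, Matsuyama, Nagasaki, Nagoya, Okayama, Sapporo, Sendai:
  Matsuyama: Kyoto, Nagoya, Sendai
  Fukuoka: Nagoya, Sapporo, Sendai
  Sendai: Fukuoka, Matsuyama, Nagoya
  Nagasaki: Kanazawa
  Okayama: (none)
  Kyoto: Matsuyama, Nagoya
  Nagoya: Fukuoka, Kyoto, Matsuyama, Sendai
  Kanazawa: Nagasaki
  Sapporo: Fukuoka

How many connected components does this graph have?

3

From Fukuoka: component {Fukuoka, Kyoto, Matsuyama, Nagoya, Sapporo, Sendai}.
From Kanazawa: component {Kanazawa, Nagasaki}.
From Okayama: component {Okayama}.
That's 3 components.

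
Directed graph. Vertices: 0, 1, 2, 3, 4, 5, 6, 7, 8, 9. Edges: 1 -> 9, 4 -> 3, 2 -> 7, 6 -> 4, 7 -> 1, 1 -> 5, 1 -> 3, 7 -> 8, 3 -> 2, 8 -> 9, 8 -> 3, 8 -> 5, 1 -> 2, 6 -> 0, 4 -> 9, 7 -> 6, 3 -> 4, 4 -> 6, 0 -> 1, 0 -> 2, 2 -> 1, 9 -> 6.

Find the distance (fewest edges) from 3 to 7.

Distance 0: 3.
Distance 1: 2, 4.
Distance 2: 1, 6, 7, 9 — contains 7.

2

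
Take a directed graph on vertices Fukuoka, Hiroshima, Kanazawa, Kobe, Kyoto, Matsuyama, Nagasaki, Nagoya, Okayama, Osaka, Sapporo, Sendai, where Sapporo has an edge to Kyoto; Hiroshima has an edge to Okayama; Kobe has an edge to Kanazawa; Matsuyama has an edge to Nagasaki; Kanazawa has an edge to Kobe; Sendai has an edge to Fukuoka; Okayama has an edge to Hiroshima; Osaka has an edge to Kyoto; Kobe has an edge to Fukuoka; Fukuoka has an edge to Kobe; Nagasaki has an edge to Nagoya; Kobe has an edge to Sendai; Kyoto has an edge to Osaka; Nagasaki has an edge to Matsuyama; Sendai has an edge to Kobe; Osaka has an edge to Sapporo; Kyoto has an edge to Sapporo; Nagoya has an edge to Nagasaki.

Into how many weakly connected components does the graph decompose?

4

From Fukuoka: component {Fukuoka, Kanazawa, Kobe, Sendai}.
From Hiroshima: component {Hiroshima, Okayama}.
From Kyoto: component {Kyoto, Osaka, Sapporo}.
From Matsuyama: component {Matsuyama, Nagasaki, Nagoya}.
That's 4 components.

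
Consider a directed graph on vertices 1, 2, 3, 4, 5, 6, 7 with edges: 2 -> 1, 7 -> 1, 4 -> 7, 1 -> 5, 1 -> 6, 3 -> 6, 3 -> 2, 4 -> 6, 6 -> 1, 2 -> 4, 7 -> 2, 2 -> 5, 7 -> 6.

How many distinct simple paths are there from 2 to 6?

4

2→1→6
2→4→6
2→4→7→1→6
2→4→7→6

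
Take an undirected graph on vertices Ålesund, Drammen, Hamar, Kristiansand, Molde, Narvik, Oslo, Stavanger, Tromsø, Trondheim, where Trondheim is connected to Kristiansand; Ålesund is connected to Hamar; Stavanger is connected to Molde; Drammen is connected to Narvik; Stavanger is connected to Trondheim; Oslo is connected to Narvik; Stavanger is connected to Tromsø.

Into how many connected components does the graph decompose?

3

From Ålesund: component {Ålesund, Hamar}.
From Drammen: component {Drammen, Narvik, Oslo}.
From Kristiansand: component {Kristiansand, Molde, Stavanger, Tromsø, Trondheim}.
That's 3 components.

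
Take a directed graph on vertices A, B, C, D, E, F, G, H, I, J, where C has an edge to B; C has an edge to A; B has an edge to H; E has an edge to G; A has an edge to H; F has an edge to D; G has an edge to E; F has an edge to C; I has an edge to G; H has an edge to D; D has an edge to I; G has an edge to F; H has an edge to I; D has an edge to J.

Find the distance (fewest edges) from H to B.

Distance 0: H.
Distance 1: D, I.
Distance 2: G, J.
Distance 3: E, F.
Distance 4: C.
Distance 5: A, B — contains B.

5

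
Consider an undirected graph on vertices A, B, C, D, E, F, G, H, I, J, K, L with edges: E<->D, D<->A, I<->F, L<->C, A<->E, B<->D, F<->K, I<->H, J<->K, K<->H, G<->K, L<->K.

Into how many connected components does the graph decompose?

2

From A: component {A, B, D, E}.
From C: component {C, F, G, H, I, J, K, L}.
That's 2 components.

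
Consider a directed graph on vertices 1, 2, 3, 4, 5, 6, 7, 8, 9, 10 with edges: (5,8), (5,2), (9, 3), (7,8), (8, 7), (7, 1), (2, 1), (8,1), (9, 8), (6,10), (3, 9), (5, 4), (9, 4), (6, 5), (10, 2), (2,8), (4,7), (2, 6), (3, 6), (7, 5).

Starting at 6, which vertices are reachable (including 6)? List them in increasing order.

1, 2, 4, 5, 6, 7, 8, 10

Start at 6.
Its neighbours: 5, 10.
Then their neighbours: 2, 4, 8.
Then next layer: 1, 7.
Nothing further is reachable.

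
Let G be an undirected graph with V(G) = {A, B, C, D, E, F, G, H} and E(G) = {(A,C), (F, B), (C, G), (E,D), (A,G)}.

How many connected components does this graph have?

4

From A: component {A, C, G}.
From B: component {B, F}.
From D: component {D, E}.
From H: component {H}.
That's 4 components.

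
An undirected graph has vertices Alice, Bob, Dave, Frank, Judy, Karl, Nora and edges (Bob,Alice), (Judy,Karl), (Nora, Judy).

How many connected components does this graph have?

From Alice: component {Alice, Bob}.
From Dave: component {Dave}.
From Frank: component {Frank}.
From Judy: component {Judy, Karl, Nora}.
That's 4 components.

4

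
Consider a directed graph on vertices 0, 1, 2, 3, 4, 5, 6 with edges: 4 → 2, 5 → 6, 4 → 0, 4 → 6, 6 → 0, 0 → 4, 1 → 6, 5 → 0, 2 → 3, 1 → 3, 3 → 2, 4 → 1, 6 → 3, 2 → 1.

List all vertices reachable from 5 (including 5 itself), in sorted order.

0, 1, 2, 3, 4, 5, 6

Start at 5.
Its neighbours: 0, 6.
Then their neighbours: 3, 4.
Then next layer: 1, 2.
Every vertex is now reached.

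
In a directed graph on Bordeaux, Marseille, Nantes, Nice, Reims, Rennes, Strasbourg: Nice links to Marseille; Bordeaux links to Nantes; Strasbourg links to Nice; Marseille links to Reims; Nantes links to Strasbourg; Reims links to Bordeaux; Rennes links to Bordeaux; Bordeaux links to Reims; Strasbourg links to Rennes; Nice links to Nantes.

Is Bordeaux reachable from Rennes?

Yes

Explore from Rennes.
Distance 1: reach Bordeaux.
Found Bordeaux.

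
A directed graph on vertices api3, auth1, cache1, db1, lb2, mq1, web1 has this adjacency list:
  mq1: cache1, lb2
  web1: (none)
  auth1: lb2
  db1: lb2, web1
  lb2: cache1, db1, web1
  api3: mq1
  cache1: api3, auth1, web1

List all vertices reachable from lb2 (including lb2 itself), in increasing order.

Start at lb2.
Its neighbours: cache1, db1, web1.
Then their neighbours: api3, auth1.
Then next layer: mq1.
Every vertex is now reached.

api3, auth1, cache1, db1, lb2, mq1, web1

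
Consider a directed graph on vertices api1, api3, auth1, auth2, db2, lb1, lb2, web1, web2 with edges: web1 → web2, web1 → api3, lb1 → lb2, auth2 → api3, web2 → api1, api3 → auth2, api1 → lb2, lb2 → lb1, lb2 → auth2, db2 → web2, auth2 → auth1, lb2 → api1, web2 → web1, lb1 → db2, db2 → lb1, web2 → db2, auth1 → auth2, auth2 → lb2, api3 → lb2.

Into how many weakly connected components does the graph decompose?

From api1: component {api1, api3, auth1, auth2, db2, lb1, lb2, web1, web2}.
That's 1 component.

1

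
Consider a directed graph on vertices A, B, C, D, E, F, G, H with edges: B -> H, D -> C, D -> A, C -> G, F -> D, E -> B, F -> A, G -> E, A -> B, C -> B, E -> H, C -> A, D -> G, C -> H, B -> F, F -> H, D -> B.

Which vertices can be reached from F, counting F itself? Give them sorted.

A, B, C, D, E, F, G, H

Start at F.
Its neighbours: A, D, H.
Then their neighbours: B, C, G.
Then next layer: E.
Every vertex is now reached.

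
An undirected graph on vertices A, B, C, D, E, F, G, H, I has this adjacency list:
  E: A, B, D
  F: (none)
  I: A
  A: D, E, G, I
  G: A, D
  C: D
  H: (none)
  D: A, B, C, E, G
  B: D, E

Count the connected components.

From A: component {A, B, C, D, E, G, I}.
From F: component {F}.
From H: component {H}.
That's 3 components.

3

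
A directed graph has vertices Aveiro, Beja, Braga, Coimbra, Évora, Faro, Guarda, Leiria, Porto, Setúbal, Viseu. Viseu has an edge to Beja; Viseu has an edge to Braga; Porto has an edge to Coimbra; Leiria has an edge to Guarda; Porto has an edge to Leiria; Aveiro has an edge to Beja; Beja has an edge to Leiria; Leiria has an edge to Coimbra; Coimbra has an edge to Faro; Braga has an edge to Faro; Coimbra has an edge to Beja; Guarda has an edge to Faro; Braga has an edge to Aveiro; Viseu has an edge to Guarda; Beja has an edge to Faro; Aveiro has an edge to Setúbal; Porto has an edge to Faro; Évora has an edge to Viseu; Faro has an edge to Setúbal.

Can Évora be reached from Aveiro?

No

Explore from Aveiro.
Distance 1: reach Beja, Setúbal.
Distance 2: reach Faro, Leiria.
Distance 3: reach Coimbra, Guarda.
The search from Aveiro is exhausted; no directed path reaches Évora.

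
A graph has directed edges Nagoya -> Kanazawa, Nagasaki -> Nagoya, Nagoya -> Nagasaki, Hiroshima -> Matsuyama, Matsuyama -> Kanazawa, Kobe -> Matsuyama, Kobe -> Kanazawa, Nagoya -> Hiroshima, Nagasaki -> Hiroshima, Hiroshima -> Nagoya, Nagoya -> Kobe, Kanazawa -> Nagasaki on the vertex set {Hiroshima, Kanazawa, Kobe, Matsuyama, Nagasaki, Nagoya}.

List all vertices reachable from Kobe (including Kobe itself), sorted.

Hiroshima, Kanazawa, Kobe, Matsuyama, Nagasaki, Nagoya

Start at Kobe.
Its neighbours: Kanazawa, Matsuyama.
Then their neighbours: Nagasaki.
Then next layer: Hiroshima, Nagoya.
Every vertex is now reached.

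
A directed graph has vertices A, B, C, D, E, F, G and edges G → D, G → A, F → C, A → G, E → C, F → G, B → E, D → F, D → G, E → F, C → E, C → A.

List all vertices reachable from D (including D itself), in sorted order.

Start at D.
Its neighbours: F, G.
Then their neighbours: A, C.
Then next layer: E.
Nothing further is reachable.

A, C, D, E, F, G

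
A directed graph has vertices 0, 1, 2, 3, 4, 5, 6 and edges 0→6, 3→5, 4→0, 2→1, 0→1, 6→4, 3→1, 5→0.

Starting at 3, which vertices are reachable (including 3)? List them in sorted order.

0, 1, 3, 4, 5, 6

Start at 3.
Its neighbours: 1, 5.
Then their neighbours: 0.
Then next layer: 6.
Then next layer: 4.
Nothing further is reachable.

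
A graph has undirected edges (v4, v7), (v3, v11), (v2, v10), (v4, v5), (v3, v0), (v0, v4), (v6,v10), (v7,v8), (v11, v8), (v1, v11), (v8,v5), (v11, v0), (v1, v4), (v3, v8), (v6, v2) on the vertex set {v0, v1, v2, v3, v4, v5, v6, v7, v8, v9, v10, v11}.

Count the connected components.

3

From v0: component {v0, v1, v3, v4, v5, v7, v8, v11}.
From v2: component {v2, v6, v10}.
From v9: component {v9}.
That's 3 components.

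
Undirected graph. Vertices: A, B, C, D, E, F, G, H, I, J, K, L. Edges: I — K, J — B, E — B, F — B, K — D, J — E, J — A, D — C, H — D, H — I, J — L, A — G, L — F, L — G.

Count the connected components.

2

From A: component {A, B, E, F, G, J, L}.
From C: component {C, D, H, I, K}.
That's 2 components.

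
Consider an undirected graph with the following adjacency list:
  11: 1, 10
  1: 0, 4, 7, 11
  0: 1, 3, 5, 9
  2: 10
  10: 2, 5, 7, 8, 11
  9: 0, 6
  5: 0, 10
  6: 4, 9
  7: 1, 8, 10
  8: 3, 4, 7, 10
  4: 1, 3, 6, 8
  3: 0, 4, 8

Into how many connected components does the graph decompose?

From 0: component {0, 1, 2, 3, 4, 5, 6, 7, 8, 9, 10, 11}.
That's 1 component.

1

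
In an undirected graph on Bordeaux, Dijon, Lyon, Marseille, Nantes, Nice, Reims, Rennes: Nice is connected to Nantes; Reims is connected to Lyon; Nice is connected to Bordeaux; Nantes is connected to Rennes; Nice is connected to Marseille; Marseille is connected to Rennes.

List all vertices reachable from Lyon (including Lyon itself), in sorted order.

Lyon, Reims

Start at Lyon.
Its neighbours: Reims.
Nothing further is reachable.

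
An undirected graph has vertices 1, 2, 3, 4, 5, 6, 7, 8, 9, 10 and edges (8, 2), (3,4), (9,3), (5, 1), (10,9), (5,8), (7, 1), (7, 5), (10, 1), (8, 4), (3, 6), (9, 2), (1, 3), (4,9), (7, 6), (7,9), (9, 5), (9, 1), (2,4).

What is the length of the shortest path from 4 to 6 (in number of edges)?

Distance 0: 4.
Distance 1: 2, 3, 8, 9.
Distance 2: 1, 5, 6, 7, 10 — contains 6.

2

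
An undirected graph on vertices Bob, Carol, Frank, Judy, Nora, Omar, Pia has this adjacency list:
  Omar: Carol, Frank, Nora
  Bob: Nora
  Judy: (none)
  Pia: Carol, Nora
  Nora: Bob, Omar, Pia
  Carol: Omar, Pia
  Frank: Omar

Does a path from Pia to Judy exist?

No

Explore from Pia.
Distance 1: reach Carol, Nora.
Distance 2: reach Bob, Omar.
Distance 3: reach Frank.
The search is exhausted without reaching Judy; it lies in a different component.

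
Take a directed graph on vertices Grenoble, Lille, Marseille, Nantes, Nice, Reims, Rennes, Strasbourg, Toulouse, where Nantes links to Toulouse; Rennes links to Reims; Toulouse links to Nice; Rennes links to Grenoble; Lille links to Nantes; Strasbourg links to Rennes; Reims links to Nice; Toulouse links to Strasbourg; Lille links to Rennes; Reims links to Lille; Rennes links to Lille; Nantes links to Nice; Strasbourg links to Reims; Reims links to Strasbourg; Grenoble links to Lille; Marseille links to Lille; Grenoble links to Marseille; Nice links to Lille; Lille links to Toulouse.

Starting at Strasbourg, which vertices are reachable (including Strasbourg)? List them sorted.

Start at Strasbourg.
Its neighbours: Reims, Rennes.
Then their neighbours: Grenoble, Lille, Nice.
Then next layer: Marseille, Nantes, Toulouse.
Every vertex is now reached.

Grenoble, Lille, Marseille, Nantes, Nice, Reims, Rennes, Strasbourg, Toulouse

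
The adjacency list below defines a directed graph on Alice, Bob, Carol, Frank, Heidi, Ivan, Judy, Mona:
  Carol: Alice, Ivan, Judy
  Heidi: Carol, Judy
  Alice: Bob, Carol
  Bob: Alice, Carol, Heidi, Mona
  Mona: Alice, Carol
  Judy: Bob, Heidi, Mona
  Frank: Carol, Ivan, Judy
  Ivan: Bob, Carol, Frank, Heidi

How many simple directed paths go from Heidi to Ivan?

Heidi→Carol→Ivan
Heidi→Judy→Bob→Alice→Carol→Ivan
Heidi→Judy→Bob→Carol→Ivan
Heidi→Judy→Bob→Mona→Alice→Carol→Ivan
Heidi→Judy→Bob→Mona→Carol→Ivan
Heidi→Judy→Mona→Alice→Bob→Carol→Ivan
Heidi→Judy→Mona→Alice→Carol→Ivan
Heidi→Judy→Mona→Carol→Ivan

8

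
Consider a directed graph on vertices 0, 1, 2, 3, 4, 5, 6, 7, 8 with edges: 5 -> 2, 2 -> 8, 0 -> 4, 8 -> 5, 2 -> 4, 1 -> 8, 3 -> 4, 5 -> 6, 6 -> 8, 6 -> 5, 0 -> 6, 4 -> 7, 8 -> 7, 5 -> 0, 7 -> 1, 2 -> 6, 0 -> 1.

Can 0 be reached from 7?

Yes

Explore from 7.
Distance 1: reach 1.
Distance 2: reach 8.
Distance 3: reach 5.
Distance 4: reach 0, 2, 6.
Found 0.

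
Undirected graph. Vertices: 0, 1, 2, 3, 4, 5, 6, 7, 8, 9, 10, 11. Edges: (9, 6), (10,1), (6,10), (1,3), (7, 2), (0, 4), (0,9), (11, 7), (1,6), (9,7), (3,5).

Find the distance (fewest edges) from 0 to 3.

4

Distance 0: 0.
Distance 1: 4, 9.
Distance 2: 6, 7.
Distance 3: 1, 2, 10, 11.
Distance 4: 3 — contains 3.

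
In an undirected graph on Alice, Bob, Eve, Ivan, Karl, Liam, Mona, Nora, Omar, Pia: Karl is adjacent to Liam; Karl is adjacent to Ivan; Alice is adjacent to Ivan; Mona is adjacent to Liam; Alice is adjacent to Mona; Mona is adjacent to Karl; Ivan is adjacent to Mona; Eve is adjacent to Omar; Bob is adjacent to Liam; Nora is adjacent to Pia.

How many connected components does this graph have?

3

From Alice: component {Alice, Bob, Ivan, Karl, Liam, Mona}.
From Eve: component {Eve, Omar}.
From Nora: component {Nora, Pia}.
That's 3 components.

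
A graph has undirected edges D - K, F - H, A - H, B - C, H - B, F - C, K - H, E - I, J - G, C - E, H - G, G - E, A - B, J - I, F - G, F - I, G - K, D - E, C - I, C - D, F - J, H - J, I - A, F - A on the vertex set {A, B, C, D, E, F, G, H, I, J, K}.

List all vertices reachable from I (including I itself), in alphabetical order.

A, B, C, D, E, F, G, H, I, J, K

Start at I.
Its neighbours: A, C, E, F, J.
Then their neighbours: B, D, G, H.
Then next layer: K.
Every vertex is now reached.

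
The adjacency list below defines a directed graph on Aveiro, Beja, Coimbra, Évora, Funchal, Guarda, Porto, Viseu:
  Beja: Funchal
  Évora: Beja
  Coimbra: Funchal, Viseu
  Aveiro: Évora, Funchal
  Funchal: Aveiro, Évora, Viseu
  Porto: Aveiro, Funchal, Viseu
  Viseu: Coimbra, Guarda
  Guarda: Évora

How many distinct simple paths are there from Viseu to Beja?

3

Viseu→Coimbra→Funchal→Aveiro→Évora→Beja
Viseu→Coimbra→Funchal→Évora→Beja
Viseu→Guarda→Évora→Beja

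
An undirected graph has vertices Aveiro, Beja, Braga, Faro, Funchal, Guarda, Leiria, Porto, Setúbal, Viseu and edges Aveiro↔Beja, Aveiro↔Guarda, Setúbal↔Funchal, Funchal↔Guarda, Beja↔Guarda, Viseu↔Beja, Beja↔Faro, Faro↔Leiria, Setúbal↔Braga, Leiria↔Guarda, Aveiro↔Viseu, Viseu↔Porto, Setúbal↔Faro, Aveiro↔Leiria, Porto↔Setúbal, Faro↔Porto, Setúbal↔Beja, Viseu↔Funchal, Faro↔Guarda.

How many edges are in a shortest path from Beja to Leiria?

Distance 0: Beja.
Distance 1: Aveiro, Faro, Guarda, Setúbal, Viseu.
Distance 2: Braga, Funchal, Leiria, Porto — contains Leiria.

2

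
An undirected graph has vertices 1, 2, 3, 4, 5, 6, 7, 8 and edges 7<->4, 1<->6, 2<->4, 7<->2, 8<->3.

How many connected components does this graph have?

From 1: component {1, 6}.
From 2: component {2, 4, 7}.
From 3: component {3, 8}.
From 5: component {5}.
That's 4 components.

4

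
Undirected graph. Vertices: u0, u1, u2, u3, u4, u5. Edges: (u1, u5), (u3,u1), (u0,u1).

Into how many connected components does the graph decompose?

From u0: component {u0, u1, u3, u5}.
From u2: component {u2}.
From u4: component {u4}.
That's 3 components.

3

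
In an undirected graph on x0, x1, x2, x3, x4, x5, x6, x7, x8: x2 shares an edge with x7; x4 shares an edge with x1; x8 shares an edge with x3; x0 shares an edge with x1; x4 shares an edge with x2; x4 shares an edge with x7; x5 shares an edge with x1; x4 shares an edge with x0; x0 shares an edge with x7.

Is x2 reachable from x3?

Explore from x3.
Distance 1: reach x8.
The search is exhausted without reaching x2; it lies in a different component.

No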